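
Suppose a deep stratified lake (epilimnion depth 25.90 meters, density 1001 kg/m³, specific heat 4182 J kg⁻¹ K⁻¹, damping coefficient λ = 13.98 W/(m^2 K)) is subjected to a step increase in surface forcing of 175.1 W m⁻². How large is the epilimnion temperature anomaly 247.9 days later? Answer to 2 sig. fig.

Areal heat capacity C = ρ c_p D = 1001 × 4182 × 25.90 = 1.08×10^8 J m⁻² K⁻¹.
τ = C / λ = 1.08×10^8 / 13.98 = 7.76×10^6 s.
Equilibrium anomaly ΔT_eq = F / λ = 175.1 / 13.98 = 12.5 K.
t = 247.9 days = 2.14×10^7 s, so t/τ = 2.76.
ΔT(t) = ΔT_eq (1 − e^(−t/τ)) = 12.5 × (1 − e^−2.76) = 11.7 K.

12 K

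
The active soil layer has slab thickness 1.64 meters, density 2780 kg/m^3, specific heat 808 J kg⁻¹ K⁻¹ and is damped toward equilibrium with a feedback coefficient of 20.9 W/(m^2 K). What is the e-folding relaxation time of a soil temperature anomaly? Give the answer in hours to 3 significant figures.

Areal heat capacity C = ρ c_p D = 2780 × 808 × 1.64 = 3.68×10^6 J m⁻² K⁻¹.
Relaxation time τ = C / λ = 3.68×10^6 / 20.9 = 1.76×10^5 s.
In hours: 1.76×10^5 s / (3600 s/hour) = 49.0 hours.

49.0 hours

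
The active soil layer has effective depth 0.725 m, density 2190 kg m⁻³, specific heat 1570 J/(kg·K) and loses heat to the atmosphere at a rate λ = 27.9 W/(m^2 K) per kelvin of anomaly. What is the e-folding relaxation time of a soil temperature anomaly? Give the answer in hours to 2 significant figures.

25 hours

Areal heat capacity C = ρ c_p D = 2190 × 1570 × 0.725 = 2.49×10^6 J/(m²·K).
Relaxation time τ = C / λ = 2.49×10^6 / 27.9 = 89300 s.
In hours: 89300 s / (3600 s/hour) = 24.8 hours.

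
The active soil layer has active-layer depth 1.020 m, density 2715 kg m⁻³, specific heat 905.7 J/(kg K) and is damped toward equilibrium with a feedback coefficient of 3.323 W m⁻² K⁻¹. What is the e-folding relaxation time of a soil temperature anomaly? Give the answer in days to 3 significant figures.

8.74 days

Areal heat capacity C = ρ c_p D = 2715 × 905.7 × 1.020 = 2.51×10^6 J/(m^2 K).
Relaxation time τ = C / λ = 2.51×10^6 / 3.323 = 7.55×10^5 s.
In days: 7.55×10^5 s / (86400 s/day) = 8.74 days.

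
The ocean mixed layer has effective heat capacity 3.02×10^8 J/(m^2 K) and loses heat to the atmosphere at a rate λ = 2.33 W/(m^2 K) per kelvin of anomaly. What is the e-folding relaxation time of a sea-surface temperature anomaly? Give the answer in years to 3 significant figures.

Areal heat capacity C = 3.02×10^8 J/(m^2 K) (given).
Relaxation time τ = C / λ = 3.02×10^8 / 2.33 = 1.30×10^8 s.
In years: 1.30×10^8 s / (3.156×10^7 s/year) = 4.11 years.

4.11 years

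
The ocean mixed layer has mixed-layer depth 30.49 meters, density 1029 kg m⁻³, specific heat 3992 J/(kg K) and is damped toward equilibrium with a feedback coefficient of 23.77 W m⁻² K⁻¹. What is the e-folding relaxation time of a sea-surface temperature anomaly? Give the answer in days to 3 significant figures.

Areal heat capacity C = ρ c_p D = 1029 × 3992 × 30.49 = 1.25×10^8 J m⁻² K⁻¹.
Relaxation time τ = C / λ = 1.25×10^8 / 23.77 = 5.27×10^6 s.
In days: 5.27×10^6 s / (86400 s/day) = 61.0 days.

61.0 days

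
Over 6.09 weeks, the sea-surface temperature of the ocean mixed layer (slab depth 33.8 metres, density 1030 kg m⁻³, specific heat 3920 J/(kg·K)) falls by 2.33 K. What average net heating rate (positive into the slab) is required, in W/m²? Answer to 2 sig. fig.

-86

Areal heat capacity C = ρ c_p D = 1030 × 3920 × 33.8 = 1.36×10^8 J/(m²·K).
Required heat per unit area: Q = C ΔT = 1.36×10^8 × -2.33 = -3.18×10^8 J/m².
Flux F = Q / Δt = -3.18×10^8 / 3.68×10^6 s = -86.3 W/m².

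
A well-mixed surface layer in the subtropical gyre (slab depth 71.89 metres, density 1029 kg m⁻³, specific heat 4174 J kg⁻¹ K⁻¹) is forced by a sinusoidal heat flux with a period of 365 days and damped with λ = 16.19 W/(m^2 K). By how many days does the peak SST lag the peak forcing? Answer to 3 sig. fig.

76.3 days

Areal heat capacity C = ρ c_p D = 1029 × 4174 × 71.89 = 3.09×10^8 J/(m²·K).
ω = 2π / 3.15×10^7 s = 1.99×10^-7 s⁻¹.
Phase lag φ = arctan(Cω/λ) = arctan(61.5/16.19) = 1.31 rad.
Time lag = φ / ω = 1.31 / 1.99×10^-7 = 6.59×10^6 s = 76.3 days.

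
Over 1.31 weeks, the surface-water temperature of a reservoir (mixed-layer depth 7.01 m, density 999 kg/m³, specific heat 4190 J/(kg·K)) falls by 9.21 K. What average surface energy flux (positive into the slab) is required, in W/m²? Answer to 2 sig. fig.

Areal heat capacity C = ρ c_p D = 999 × 4190 × 7.01 = 2.93×10^7 J/(m^2 K).
Required heat per unit area: Q = C ΔT = 2.93×10^7 × -9.21 = -2.70×10^8 J/m².
Flux F = Q / Δt = -2.70×10^8 / 7.92×10^5 s = -341 W/m².

-340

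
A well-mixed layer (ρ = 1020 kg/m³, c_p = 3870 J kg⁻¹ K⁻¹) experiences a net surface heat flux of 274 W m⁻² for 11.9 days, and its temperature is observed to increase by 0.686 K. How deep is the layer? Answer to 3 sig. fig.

Heat input Q = F Δt = 274 × 1.03×10^6 s = 2.82×10^8 J/m².
Required areal heat capacity C = Q / ΔT = 4.11×10^8 J/(m²·K).
Depth D = C / (ρ c_p) = 4.11×10^8 / (1020 × 3870) = 104 m.

104 m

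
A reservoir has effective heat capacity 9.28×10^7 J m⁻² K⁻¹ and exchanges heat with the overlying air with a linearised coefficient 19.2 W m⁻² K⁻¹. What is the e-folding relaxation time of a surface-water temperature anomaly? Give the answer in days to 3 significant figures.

Areal heat capacity C = 9.28×10^7 J m⁻² K⁻¹ (given).
Relaxation time τ = C / λ = 9.28×10^7 / 19.2 = 4.83×10^6 s.
In days: 4.83×10^6 s / (86400 s/day) = 55.9 days.

55.9 days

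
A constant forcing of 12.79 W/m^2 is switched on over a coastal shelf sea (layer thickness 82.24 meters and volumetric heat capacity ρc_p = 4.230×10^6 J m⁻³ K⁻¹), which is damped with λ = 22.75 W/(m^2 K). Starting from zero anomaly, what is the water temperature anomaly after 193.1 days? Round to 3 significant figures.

Areal heat capacity C = ρc_p × D = 4.230×10^6 × 82.24 = 3.48×10^8 J/(m^2 K).
τ = C / λ = 3.48×10^8 / 22.75 = 1.53×10^7 s.
Equilibrium anomaly ΔT_eq = F / λ = 12.79 / 22.75 = 0.562 K.
t = 193.1 days = 1.67×10^7 s, so t/τ = 1.09.
ΔT(t) = ΔT_eq (1 − e^(−t/τ)) = 0.562 × (1 − e^−1.09) = 0.373 K.

0.373 K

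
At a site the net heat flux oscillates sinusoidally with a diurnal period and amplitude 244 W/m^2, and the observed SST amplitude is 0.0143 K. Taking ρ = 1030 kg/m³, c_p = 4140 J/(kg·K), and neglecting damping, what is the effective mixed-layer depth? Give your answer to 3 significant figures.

55.0 m

ω = 2π / 86400 s = 7.27×10^-5 s⁻¹.
Required C = F₀ / (A ω) = 244 / (0.0143 × 7.27×10^-5) = 2.35×10^8 J/(m²·K).
D = C / (ρ c_p) = 2.35×10^8 / (1030 × 4140) = 55.0 m.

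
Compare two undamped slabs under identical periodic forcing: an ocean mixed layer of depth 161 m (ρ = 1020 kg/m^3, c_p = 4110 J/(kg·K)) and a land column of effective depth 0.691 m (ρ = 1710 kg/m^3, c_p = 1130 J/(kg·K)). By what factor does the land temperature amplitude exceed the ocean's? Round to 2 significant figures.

C_ocean = 1020 × 4110 × 161 = 6.75×10^8 J/(m²·K).
C_land = 1710 × 1130 × 0.691 = 1.34×10^6 J/(m²·K).
Undamped amplitude ∝ 1/C, so A_land/A_ocean = C_ocean/C_land = 505.

510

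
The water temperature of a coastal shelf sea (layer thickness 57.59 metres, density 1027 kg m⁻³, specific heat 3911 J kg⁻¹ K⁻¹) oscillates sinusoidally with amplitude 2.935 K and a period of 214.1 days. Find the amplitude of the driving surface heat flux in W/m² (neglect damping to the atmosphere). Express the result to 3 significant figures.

231

Areal heat capacity C = ρ c_p D = 1027 × 3911 × 57.59 = 2.31×10^8 J/(m²·K).
ω = 2π / 1.85×10^7 s = 3.40×10^-7 s⁻¹.
Cω = 2.31×10^8 × 3.40×10^-7 = 78.6 W/(m²·K).
F₀ = A × Cω = 2.935 × 78.6 = 231 W/m².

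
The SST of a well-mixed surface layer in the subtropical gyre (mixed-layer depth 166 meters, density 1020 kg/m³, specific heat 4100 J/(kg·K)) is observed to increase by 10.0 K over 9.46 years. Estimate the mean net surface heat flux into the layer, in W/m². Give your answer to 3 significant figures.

Areal heat capacity C = ρ c_p D = 1020 × 4100 × 166 = 6.94×10^8 J/(m²·K).
Required heat per unit area: Q = C ΔT = 6.94×10^8 × 10.0 = 6.94×10^9 J/m².
Flux F = Q / Δt = 6.94×10^9 / 2.99×10^8 s = 23.3 W/m².

23.3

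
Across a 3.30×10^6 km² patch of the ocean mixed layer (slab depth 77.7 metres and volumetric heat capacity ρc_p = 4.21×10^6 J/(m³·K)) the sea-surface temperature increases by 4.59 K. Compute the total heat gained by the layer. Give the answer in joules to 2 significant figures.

5.0×10^21 J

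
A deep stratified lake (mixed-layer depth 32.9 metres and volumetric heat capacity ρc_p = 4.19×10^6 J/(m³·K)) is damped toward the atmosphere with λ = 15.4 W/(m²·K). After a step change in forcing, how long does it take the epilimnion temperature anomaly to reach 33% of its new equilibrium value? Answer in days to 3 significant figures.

Areal heat capacity C = ρc_p × D = 4.19×10^6 × 32.9 = 1.38×10^8 J/(m^2 K).
τ = C / λ = 1.38×10^8 / 15.4 = 8.95×10^6 s.
Fraction reached: 1 − e^(−t/τ) = 0.33 ⇒ t = −τ ln(1 − 0.33) = τ × 0.400.
t = 3.58×10^6 s = 41.5 days.

41.5 days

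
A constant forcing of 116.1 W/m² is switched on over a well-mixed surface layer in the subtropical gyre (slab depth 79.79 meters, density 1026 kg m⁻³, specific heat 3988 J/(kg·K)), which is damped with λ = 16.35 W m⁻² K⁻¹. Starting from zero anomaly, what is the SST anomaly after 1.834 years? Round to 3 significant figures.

Areal heat capacity C = ρ c_p D = 1026 × 3988 × 79.79 = 3.26×10^8 J/(m^2 K).
τ = C / λ = 3.26×10^8 / 16.35 = 2.00×10^7 s.
Equilibrium anomaly ΔT_eq = F / λ = 116.1 / 16.35 = 7.10 K.
t = 1.834 years = 5.79×10^7 s, so t/τ = 2.90.
ΔT(t) = ΔT_eq (1 − e^(−t/τ)) = 7.10 × (1 − e^−2.90) = 6.71 K.

6.71 K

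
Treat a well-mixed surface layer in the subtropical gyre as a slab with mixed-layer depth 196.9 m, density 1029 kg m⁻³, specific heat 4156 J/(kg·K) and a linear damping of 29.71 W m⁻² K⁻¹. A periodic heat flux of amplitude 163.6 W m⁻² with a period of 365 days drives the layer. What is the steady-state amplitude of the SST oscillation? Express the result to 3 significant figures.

0.960 K

Areal heat capacity C = ρ c_p D = 1029 × 4156 × 196.9 = 8.42×10^8 J/(m^2 K).
Angular frequency ω = 2π / T = 2π / 3.15×10^7 s = 1.99×10^-7 s⁻¹.
√((Cω)² + λ²) = √((168)² + 29.71²) = 170 W/(m²·K).
Amplitude A = F₀ / √((Cω)²+λ²) = 163.6 / 170 = 0.960 K.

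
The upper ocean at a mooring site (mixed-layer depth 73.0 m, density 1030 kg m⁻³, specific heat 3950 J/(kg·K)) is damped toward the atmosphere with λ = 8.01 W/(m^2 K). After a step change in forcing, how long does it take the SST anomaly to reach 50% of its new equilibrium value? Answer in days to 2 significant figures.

300 days

Areal heat capacity C = ρ c_p D = 1030 × 3950 × 73.0 = 2.97×10^8 J m⁻² K⁻¹.
τ = C / λ = 2.97×10^8 / 8.01 = 3.71×10^7 s.
Fraction reached: 1 − e^(−t/τ) = 0.50 ⇒ t = −τ ln(1 − 0.50) = τ × 0.693.
t = 2.57×10^7 s = 297 days.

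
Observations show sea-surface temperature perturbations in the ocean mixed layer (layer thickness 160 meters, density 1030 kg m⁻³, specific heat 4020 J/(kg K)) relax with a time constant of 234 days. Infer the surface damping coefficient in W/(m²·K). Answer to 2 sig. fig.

Areal heat capacity C = ρ c_p D = 1030 × 4020 × 160 = 6.62×10^8 J m⁻² K⁻¹.
τ = 234 days = 2.02×10^7 s.
λ = C / τ = 6.62×10^8 / 2.02×10^7 = 32.8 W/(m²·K).

33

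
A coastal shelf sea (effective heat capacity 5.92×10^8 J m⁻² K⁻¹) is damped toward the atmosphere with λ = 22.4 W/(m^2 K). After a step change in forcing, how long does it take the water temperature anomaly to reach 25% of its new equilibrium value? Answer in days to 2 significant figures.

Areal heat capacity C = 5.92×10^8 J m⁻² K⁻¹ (given).
τ = C / λ = 5.92×10^8 / 22.4 = 2.64×10^7 s.
Fraction reached: 1 − e^(−t/τ) = 0.25 ⇒ t = −τ ln(1 − 0.25) = τ × 0.288.
t = 7.60×10^6 s = 88.0 days.

88 days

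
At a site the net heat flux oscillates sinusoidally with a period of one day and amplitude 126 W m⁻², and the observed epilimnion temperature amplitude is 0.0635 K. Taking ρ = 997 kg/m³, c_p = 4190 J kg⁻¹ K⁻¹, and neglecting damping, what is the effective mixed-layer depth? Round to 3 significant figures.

ω = 2π / 86400 s = 7.27×10^-5 s⁻¹.
Required C = F₀ / (A ω) = 126 / (0.0635 × 7.27×10^-5) = 2.73×10^7 J/(m²·K).
D = C / (ρ c_p) = 2.73×10^7 / (997 × 4190) = 6.53 m.

6.53 m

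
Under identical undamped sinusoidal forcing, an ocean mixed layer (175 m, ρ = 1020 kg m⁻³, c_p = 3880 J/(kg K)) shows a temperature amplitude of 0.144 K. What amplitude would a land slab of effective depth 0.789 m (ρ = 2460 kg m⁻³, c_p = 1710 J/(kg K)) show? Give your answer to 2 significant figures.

C_ocean = 6.93×10^8 J/(m²·K); C_land = 3.32×10^6 J/(m²·K).
A ∝ 1/C ⇒ A_land = A_ocean × C_ocean/C_land = 0.144 × 209 = 30.0 K.

30 K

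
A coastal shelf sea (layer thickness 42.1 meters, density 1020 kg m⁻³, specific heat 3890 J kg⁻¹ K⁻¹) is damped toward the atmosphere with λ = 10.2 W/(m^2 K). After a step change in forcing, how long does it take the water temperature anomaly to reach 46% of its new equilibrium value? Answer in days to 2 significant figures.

Areal heat capacity C = ρ c_p D = 1020 × 3890 × 42.1 = 1.67×10^8 J/(m^2 K).
τ = C / λ = 1.67×10^8 / 10.2 = 1.64×10^7 s.
Fraction reached: 1 − e^(−t/τ) = 0.46 ⇒ t = −τ ln(1 − 0.46) = τ × 0.616.
t = 1.01×10^7 s = 117 days.

120 days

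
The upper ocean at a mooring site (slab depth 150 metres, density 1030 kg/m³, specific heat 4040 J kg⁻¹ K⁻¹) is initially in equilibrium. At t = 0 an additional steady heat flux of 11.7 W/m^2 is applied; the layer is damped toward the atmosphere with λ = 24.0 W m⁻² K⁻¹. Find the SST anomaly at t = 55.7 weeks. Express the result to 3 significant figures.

Areal heat capacity C = ρ c_p D = 1030 × 4040 × 150 = 6.24×10^8 J/(m²·K).
τ = C / λ = 6.24×10^8 / 24.0 = 2.60×10^7 s.
Equilibrium anomaly ΔT_eq = F / λ = 11.7 / 24.0 = 0.488 K.
t = 55.7 weeks = 3.37×10^7 s, so t/τ = 1.30.
ΔT(t) = ΔT_eq (1 − e^(−t/τ)) = 0.488 × (1 − e^−1.30) = 0.354 K.

0.354 K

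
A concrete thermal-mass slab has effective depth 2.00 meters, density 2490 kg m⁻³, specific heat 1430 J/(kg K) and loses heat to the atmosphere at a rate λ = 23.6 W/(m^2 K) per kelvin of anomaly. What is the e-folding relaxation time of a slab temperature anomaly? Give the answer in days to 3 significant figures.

3.49 days

Areal heat capacity C = ρ c_p D = 2490 × 1430 × 2.00 = 7.12×10^6 J m⁻² K⁻¹.
Relaxation time τ = C / λ = 7.12×10^6 / 23.6 = 3.02×10^5 s.
In days: 3.02×10^5 s / (86400 s/day) = 3.49 days.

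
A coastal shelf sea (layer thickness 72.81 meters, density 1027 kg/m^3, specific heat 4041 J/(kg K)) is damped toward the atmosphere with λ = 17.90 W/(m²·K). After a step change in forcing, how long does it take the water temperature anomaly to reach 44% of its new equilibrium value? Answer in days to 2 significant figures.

110 days

Areal heat capacity C = ρ c_p D = 1027 × 4041 × 72.81 = 3.02×10^8 J m⁻² K⁻¹.
τ = C / λ = 3.02×10^8 / 17.90 = 1.69×10^7 s.
Fraction reached: 1 − e^(−t/τ) = 0.44 ⇒ t = −τ ln(1 − 0.44) = τ × 0.580.
t = 9.79×10^6 s = 113 days.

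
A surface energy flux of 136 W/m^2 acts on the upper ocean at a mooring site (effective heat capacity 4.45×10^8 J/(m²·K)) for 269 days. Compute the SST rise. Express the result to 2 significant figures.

Areal heat capacity C = 4.45×10^8 J/(m²·K) (given).
Net heat input Q = F Δt = 136 × (269 days × 86400 s/day) = 3.16×10^9 J/m².
ΔT = Q / C = 3.16×10^9 / 4.45×10^8 = 7.10 K.

7.1 K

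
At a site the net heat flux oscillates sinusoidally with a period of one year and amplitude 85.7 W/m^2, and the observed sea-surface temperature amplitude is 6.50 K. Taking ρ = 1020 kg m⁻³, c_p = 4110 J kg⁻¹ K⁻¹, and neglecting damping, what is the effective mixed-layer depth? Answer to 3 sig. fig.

15.8 m

ω = 2π / 3.15×10^7 s = 1.99×10^-7 s⁻¹.
Required C = F₀ / (A ω) = 85.7 / (6.50 × 1.99×10^-7) = 6.62×10^7 J/(m²·K).
D = C / (ρ c_p) = 6.62×10^7 / (1020 × 4110) = 15.8 m.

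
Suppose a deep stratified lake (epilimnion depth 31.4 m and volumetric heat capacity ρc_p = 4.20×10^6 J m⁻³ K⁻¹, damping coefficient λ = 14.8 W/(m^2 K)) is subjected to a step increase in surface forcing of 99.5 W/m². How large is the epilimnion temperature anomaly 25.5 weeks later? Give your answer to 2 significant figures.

5.5 K

Areal heat capacity C = ρc_p × D = 4.20×10^6 × 31.4 = 1.32×10^8 J/(m²·K).
τ = C / λ = 1.32×10^8 / 14.8 = 8.91×10^6 s.
Equilibrium anomaly ΔT_eq = F / λ = 99.5 / 14.8 = 6.72 K.
t = 25.5 weeks = 1.54×10^7 s, so t/τ = 1.73.
ΔT(t) = ΔT_eq (1 − e^(−t/τ)) = 6.72 × (1 − e^−1.73) = 5.53 K.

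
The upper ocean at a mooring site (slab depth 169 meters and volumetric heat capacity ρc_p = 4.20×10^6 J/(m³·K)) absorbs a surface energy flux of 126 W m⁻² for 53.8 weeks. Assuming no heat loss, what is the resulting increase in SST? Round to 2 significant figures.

Areal heat capacity C = ρc_p × D = 4.20×10^6 × 169 = 7.10×10^8 J/(m^2 K).
Net heat input Q = F Δt = 126 × (53.8 weeks × 6.048×10^5 s/week) = 4.10×10^9 J/m².
ΔT = Q / C = 4.10×10^9 / 7.10×10^8 = 5.78 K.

5.8 K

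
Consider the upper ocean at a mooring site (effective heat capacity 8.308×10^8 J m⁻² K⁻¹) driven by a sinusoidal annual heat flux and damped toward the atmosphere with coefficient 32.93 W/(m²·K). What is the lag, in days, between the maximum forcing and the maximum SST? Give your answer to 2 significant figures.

Areal heat capacity C = 8.308×10^8 J m⁻² K⁻¹ (given).
ω = 2π / 3.15×10^7 s = 1.99×10^-7 s⁻¹.
Phase lag φ = arctan(Cω/λ) = arctan(166/32.93) = 1.37 rad.
Time lag = φ / ω = 1.37 / 1.99×10^-7 = 6.90×10^6 s = 79.8 days.

80 days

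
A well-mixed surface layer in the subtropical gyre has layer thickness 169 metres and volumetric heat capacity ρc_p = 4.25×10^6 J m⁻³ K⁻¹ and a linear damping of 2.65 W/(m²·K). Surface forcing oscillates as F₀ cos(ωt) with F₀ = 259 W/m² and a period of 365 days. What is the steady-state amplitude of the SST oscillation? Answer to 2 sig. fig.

1.8 K

Areal heat capacity C = ρc_p × D = 4.25×10^6 × 169 = 7.18×10^8 J m⁻² K⁻¹.
Angular frequency ω = 2π / T = 2π / 3.15×10^7 s = 1.99×10^-7 s⁻¹.
√((Cω)² + λ²) = √((143)² + 2.65²) = 143 W/(m²·K).
Amplitude A = F₀ / √((Cω)²+λ²) = 259 / 143 = 1.81 K.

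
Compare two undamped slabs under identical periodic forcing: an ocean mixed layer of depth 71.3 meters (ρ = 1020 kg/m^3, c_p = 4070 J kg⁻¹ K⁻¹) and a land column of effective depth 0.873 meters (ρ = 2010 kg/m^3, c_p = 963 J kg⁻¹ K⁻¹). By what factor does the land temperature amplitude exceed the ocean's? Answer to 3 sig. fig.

C_ocean = 1020 × 4070 × 71.3 = 2.96×10^8 J/(m²·K).
C_land = 2010 × 963 × 0.873 = 1.69×10^6 J/(m²·K).
Undamped amplitude ∝ 1/C, so A_land/A_ocean = C_ocean/C_land = 175.

175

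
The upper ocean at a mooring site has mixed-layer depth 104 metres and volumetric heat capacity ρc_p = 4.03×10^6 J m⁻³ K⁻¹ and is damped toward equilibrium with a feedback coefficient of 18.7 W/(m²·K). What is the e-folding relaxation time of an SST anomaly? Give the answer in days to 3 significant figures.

Areal heat capacity C = ρc_p × D = 4.03×10^6 × 104 = 4.19×10^8 J m⁻² K⁻¹.
Relaxation time τ = C / λ = 4.19×10^8 / 18.7 = 2.24×10^7 s.
In days: 2.24×10^7 s / (86400 s/day) = 259 days.

259 days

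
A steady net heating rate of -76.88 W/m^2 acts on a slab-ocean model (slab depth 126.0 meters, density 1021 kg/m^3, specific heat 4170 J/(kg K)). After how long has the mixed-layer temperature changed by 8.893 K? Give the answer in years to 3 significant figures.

1.97 years

Areal heat capacity C = ρ c_p D = 1021 × 4170 × 126.0 = 5.36×10^8 J/(m²·K).
Time required: Δt = C ΔT / F = 5.36×10^8 × -8.893 / -76.88 = 6.21×10^7 s.
In years: 6.21×10^7 s / (3.156×10^7 s/year) = 1.97 years.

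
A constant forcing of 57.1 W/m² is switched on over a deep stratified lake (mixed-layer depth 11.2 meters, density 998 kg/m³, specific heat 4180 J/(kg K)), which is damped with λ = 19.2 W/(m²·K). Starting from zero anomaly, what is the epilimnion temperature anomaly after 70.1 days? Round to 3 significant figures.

2.73 K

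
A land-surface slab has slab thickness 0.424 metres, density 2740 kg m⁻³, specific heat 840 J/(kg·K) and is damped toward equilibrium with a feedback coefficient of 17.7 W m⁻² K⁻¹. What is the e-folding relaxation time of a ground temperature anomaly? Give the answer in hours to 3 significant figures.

Areal heat capacity C = ρ c_p D = 2740 × 840 × 0.424 = 9.76×10^5 J m⁻² K⁻¹.
Relaxation time τ = C / λ = 9.76×10^5 / 17.7 = 55100 s.
In hours: 55100 s / (3600 s/hour) = 15.3 hours.

15.3 hours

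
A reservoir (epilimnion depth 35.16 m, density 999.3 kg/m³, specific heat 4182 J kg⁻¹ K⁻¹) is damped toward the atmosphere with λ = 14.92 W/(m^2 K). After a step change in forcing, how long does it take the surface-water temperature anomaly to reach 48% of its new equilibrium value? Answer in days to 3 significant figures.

74.5 days

Areal heat capacity C = ρ c_p D = 999.3 × 4182 × 35.16 = 1.47×10^8 J/(m²·K).
τ = C / λ = 1.47×10^8 / 14.92 = 9.85×10^6 s.
Fraction reached: 1 − e^(−t/τ) = 0.48 ⇒ t = −τ ln(1 − 0.48) = τ × 0.654.
t = 6.44×10^6 s = 74.5 days.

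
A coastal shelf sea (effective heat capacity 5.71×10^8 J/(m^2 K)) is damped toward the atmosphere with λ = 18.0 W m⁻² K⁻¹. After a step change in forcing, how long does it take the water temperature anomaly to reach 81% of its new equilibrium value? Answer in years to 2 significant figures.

1.7 years

Areal heat capacity C = 5.71×10^8 J/(m^2 K) (given).
τ = C / λ = 5.71×10^8 / 18.0 = 3.17×10^7 s.
Fraction reached: 1 − e^(−t/τ) = 0.81 ⇒ t = −τ ln(1 − 0.81) = τ × 1.66.
t = 5.27×10^7 s = 1.67 years.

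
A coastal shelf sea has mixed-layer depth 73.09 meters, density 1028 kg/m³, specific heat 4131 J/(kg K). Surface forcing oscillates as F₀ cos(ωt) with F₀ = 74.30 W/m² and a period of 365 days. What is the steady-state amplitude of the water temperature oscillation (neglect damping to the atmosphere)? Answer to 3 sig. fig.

Areal heat capacity C = ρ c_p D = 1028 × 4131 × 73.09 = 3.10×10^8 J/(m^2 K).
Angular frequency ω = 2π / T = 2π / 3.15×10^7 s = 1.99×10^-7 s⁻¹.
Cω = 3.10×10^8 × 1.99×10^-7 = 61.8 W/(m²·K).
Amplitude A = F₀ / (Cω) = 74.30 / 61.8 = 1.20 K.

1.20 K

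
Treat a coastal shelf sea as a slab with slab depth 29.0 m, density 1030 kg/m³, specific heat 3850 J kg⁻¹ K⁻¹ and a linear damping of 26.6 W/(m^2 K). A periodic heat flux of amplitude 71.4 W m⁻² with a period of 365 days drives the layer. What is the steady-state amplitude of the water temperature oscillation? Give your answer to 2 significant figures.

Areal heat capacity C = ρ c_p D = 1030 × 3850 × 29.0 = 1.15×10^8 J/(m^2 K).
Angular frequency ω = 2π / T = 2π / 3.15×10^7 s = 1.99×10^-7 s⁻¹.
√((Cω)² + λ²) = √((22.9)² + 26.6²) = 35.1 W/(m²·K).
Amplitude A = F₀ / √((Cω)²+λ²) = 71.4 / 35.1 = 2.03 K.

2.0 K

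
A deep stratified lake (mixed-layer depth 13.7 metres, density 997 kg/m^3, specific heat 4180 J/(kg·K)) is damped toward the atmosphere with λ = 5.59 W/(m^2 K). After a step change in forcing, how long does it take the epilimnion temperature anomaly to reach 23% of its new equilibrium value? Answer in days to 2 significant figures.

31 days

Areal heat capacity C = ρ c_p D = 997 × 4180 × 13.7 = 5.71×10^7 J/(m^2 K).
τ = C / λ = 5.71×10^7 / 5.59 = 1.02×10^7 s.
Fraction reached: 1 − e^(−t/τ) = 0.23 ⇒ t = −τ ln(1 − 0.23) = τ × 0.261.
t = 2.67×10^6 s = 30.9 days.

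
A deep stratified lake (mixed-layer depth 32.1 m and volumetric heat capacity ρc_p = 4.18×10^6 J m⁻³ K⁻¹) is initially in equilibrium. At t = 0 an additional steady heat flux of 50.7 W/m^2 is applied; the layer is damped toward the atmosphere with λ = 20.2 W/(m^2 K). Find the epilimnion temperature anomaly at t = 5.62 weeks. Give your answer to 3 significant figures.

1.01 K

Areal heat capacity C = ρc_p × D = 4.18×10^6 × 32.1 = 1.34×10^8 J/(m^2 K).
τ = C / λ = 1.34×10^8 / 20.2 = 6.64×10^6 s.
Equilibrium anomaly ΔT_eq = F / λ = 50.7 / 20.2 = 2.51 K.
t = 5.62 weeks = 3.40×10^6 s, so t/τ = 0.512.
ΔT(t) = ΔT_eq (1 − e^(−t/τ)) = 2.51 × (1 − e^−0.512) = 1.01 K.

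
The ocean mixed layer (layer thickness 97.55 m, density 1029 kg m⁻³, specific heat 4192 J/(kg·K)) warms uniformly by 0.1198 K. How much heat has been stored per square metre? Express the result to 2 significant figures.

5.0×10^7

Areal heat capacity C = ρ c_p D = 1029 × 4192 × 97.55 = 4.21×10^8 J/(m²·K).
ΔQ = C ΔT = 4.21×10^8 × 0.1198 = 5.04×10^7 J/m².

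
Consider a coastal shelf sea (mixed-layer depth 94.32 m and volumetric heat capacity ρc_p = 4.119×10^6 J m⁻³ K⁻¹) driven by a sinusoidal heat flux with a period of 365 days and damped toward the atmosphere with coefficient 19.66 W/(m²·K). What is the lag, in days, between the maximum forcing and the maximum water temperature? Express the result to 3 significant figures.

76.8 days

Areal heat capacity C = ρc_p × D = 4.119×10^6 × 94.32 = 3.89×10^8 J/(m^2 K).
ω = 2π / 3.15×10^7 s = 1.99×10^-7 s⁻¹.
Phase lag φ = arctan(Cω/λ) = arctan(77.4/19.66) = 1.32 rad.
Time lag = φ / ω = 1.32 / 1.99×10^-7 = 6.64×10^6 s = 76.8 days.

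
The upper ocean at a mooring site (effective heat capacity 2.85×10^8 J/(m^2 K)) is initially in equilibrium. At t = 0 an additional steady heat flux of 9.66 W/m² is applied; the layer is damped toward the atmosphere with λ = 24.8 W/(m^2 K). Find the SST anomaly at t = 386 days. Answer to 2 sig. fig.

0.37 K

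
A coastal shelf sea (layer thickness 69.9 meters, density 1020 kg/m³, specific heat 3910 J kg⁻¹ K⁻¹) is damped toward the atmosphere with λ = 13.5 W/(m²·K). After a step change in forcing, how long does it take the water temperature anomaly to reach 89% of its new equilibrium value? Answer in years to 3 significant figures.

Areal heat capacity C = ρ c_p D = 1020 × 3910 × 69.9 = 2.79×10^8 J/(m^2 K).
τ = C / λ = 2.79×10^8 / 13.5 = 2.07×10^7 s.
Fraction reached: 1 − e^(−t/τ) = 0.89 ⇒ t = −τ ln(1 − 0.89) = τ × 2.21.
t = 4.56×10^7 s = 1.44 years.

1.44 years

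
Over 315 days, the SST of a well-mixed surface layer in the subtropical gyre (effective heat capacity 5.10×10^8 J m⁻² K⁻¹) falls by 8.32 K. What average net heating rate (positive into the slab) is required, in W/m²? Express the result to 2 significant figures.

Areal heat capacity C = 5.10×10^8 J m⁻² K⁻¹ (given).
Required heat per unit area: Q = C ΔT = 5.10×10^8 × -8.32 = -4.24×10^9 J/m².
Flux F = Q / Δt = -4.24×10^9 / 2.72×10^7 s = -156 W/m².

-160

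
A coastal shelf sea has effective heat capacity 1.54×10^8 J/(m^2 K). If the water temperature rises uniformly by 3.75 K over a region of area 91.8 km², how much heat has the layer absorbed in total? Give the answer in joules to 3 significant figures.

5.30×10^16 J

Areal heat capacity C = 1.54×10^8 J/(m^2 K) (given).
Heat per unit area: q = C ΔT = 1.54×10^8 × 3.75 = 5.78×10^8 J/m².
Total heat: Q = q × A = 5.78×10^8 × (91.8 × 10⁶ m²) = 5.30×10^16 J.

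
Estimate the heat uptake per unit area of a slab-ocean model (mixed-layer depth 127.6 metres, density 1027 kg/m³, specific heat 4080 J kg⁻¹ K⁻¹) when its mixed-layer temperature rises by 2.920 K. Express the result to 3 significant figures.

Areal heat capacity C = ρ c_p D = 1027 × 4080 × 127.6 = 5.35×10^8 J/(m²·K).
ΔQ = C ΔT = 5.35×10^8 × 2.920 = 1.56×10^9 J/m².

1.56×10^9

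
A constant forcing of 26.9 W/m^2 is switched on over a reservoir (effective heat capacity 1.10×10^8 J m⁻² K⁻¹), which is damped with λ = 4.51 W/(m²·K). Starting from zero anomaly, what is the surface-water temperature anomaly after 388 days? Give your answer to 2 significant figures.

4.5 K

Areal heat capacity C = 1.10×10^8 J m⁻² K⁻¹ (given).
τ = C / λ = 1.10×10^8 / 4.51 = 2.44×10^7 s.
Equilibrium anomaly ΔT_eq = F / λ = 26.9 / 4.51 = 5.96 K.
t = 388 days = 3.35×10^7 s, so t/τ = 1.37.
ΔT(t) = ΔT_eq (1 − e^(−t/τ)) = 5.96 × (1 − e^−1.37) = 4.46 K.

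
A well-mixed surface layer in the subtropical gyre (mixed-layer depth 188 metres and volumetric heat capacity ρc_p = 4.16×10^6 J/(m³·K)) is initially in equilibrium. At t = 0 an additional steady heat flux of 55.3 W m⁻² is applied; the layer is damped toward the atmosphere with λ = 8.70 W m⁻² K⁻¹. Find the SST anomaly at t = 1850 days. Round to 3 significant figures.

5.28 K

Areal heat capacity C = ρc_p × D = 4.16×10^6 × 188 = 7.82×10^8 J/(m²·K).
τ = C / λ = 7.82×10^8 / 8.70 = 8.99×10^7 s.
Equilibrium anomaly ΔT_eq = F / λ = 55.3 / 8.70 = 6.36 K.
t = 1850 days = 1.60×10^8 s, so t/τ = 1.78.
ΔT(t) = ΔT_eq (1 − e^(−t/τ)) = 6.36 × (1 − e^−1.78) = 5.28 K.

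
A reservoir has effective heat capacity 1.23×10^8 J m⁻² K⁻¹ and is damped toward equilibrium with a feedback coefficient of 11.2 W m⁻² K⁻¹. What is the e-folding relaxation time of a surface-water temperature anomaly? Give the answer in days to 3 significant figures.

Areal heat capacity C = 1.23×10^8 J m⁻² K⁻¹ (given).
Relaxation time τ = C / λ = 1.23×10^8 / 11.2 = 1.10×10^7 s.
In days: 1.10×10^7 s / (86400 s/day) = 127 days.

127 days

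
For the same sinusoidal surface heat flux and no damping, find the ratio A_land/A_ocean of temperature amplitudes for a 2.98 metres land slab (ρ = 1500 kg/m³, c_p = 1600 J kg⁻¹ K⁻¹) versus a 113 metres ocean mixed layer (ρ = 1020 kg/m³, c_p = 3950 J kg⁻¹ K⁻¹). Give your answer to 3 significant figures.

63.7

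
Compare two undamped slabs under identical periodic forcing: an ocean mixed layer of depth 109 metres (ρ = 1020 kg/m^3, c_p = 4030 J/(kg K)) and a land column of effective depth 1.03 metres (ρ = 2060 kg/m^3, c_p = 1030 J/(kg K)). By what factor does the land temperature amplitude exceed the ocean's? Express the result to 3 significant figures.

C_ocean = 1020 × 4030 × 109 = 4.48×10^8 J/(m²·K).
C_land = 2060 × 1030 × 1.03 = 2.19×10^6 J/(m²·K).
Undamped amplitude ∝ 1/C, so A_land/A_ocean = C_ocean/C_land = 205.

205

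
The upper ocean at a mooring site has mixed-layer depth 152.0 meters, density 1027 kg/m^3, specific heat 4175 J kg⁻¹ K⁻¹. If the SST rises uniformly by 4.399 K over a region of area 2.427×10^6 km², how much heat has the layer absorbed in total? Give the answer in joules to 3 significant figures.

Areal heat capacity C = ρ c_p D = 1027 × 4175 × 152.0 = 6.52×10^8 J/(m^2 K).
Heat per unit area: q = C ΔT = 6.52×10^8 × 4.399 = 2.87×10^9 J/m².
Total heat: Q = q × A = 2.87×10^9 × (2.427×10^6 × 10⁶ m²) = 6.96×10^21 J.

6.96×10^21 J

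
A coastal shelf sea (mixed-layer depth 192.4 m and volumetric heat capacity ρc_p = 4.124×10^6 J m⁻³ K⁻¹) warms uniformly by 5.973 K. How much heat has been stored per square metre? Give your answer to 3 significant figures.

Areal heat capacity C = ρc_p × D = 4.124×10^6 × 192.4 = 7.93×10^8 J/(m²·K).
ΔQ = C ΔT = 7.93×10^8 × 5.973 = 4.74×10^9 J/m².

4.74×10^9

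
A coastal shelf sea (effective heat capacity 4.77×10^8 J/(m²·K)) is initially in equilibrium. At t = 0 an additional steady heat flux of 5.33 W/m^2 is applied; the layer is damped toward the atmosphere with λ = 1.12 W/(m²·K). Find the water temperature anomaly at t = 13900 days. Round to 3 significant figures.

Areal heat capacity C = 4.77×10^8 J/(m²·K) (given).
τ = C / λ = 4.77×10^8 / 1.12 = 4.26×10^8 s.
Equilibrium anomaly ΔT_eq = F / λ = 5.33 / 1.12 = 4.76 K.
t = 13900 days = 1.20×10^9 s, so t/τ = 2.82.
ΔT(t) = ΔT_eq (1 − e^(−t/τ)) = 4.76 × (1 − e^−2.82) = 4.48 K.

4.48 K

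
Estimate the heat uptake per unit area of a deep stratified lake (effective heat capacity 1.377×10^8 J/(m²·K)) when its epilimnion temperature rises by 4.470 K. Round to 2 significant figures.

Areal heat capacity C = 1.377×10^8 J/(m²·K) (given).
ΔQ = C ΔT = 1.38×10^8 × 4.470 = 6.16×10^8 J/m².

6.2×10^8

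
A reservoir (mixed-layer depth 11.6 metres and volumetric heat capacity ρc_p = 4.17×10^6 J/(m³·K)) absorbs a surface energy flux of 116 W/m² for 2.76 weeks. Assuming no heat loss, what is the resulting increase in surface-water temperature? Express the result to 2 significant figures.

Areal heat capacity C = ρc_p × D = 4.17×10^6 × 11.6 = 4.84×10^7 J/(m²·K).
Net heat input Q = F Δt = 116 × (2.76 weeks × 6.048×10^5 s/week) = 1.94×10^8 J/m².
ΔT = Q / C = 1.94×10^8 / 4.84×10^7 = 4.00 K.

4.0 K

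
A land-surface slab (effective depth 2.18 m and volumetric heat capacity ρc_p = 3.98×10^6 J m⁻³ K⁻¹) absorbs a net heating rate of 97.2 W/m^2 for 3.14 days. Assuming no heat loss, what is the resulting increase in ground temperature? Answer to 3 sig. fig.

Areal heat capacity C = ρc_p × D = 3.98×10^6 × 2.18 = 8.68×10^6 J m⁻² K⁻¹.
Net heat input Q = F Δt = 97.2 × (3.14 days × 86400 s/day) = 2.64×10^7 J/m².
ΔT = Q / C = 2.64×10^7 / 8.68×10^6 = 3.04 K.

3.04 K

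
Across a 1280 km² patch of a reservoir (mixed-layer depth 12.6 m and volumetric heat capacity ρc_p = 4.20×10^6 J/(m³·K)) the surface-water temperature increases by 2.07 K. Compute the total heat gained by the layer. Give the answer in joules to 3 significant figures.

1.40×10^17 J

Areal heat capacity C = ρc_p × D = 4.20×10^6 × 12.6 = 5.29×10^7 J/(m^2 K).
Heat per unit area: q = C ΔT = 5.29×10^7 × 2.07 = 1.10×10^8 J/m².
Total heat: Q = q × A = 1.10×10^8 × (1280 × 10⁶ m²) = 1.40×10^17 J.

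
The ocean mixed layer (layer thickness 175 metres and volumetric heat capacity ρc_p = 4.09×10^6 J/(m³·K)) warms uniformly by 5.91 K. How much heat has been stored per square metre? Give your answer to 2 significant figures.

4.2×10^9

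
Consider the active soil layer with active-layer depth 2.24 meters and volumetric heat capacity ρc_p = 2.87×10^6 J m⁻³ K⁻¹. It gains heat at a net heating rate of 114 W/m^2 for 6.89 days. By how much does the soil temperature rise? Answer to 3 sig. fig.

Areal heat capacity C = ρc_p × D = 2.87×10^6 × 2.24 = 6.43×10^6 J/(m²·K).
Net heat input Q = F Δt = 114 × (6.89 days × 86400 s/day) = 6.79×10^7 J/m².
ΔT = Q / C = 6.79×10^7 / 6.43×10^6 = 10.6 K.

10.6 K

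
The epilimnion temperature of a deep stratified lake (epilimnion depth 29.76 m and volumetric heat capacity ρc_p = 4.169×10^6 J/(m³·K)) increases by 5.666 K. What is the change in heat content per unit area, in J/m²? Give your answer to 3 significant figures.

7.03×10^8

Areal heat capacity C = ρc_p × D = 4.169×10^6 × 29.76 = 1.24×10^8 J m⁻² K⁻¹.
ΔQ = C ΔT = 1.24×10^8 × 5.666 = 7.03×10^8 J/m².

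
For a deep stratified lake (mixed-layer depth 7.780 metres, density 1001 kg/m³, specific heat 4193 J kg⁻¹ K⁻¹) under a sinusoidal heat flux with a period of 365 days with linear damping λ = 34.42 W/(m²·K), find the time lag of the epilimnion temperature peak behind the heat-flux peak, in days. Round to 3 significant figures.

Areal heat capacity C = ρ c_p D = 1001 × 4193 × 7.780 = 3.27×10^7 J/(m²·K).
ω = 2π / 3.15×10^7 s = 1.99×10^-7 s⁻¹.
Phase lag φ = arctan(Cω/λ) = arctan(6.51/34.42) = 0.187 rad.
Time lag = φ / ω = 0.187 / 1.99×10^-7 = 9.38×10^5 s = 10.9 days.

10.9 days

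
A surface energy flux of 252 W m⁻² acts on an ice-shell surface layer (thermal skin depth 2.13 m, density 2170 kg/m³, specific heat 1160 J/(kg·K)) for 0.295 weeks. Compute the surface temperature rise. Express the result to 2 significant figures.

Areal heat capacity C = ρ c_p D = 2170 × 1160 × 2.13 = 5.36×10^6 J m⁻² K⁻¹.
Net heat input Q = F Δt = 252 × (0.295 weeks × 6.048×10^5 s/week) = 4.50×10^7 J/m².
ΔT = Q / C = 4.50×10^7 / 5.36×10^6 = 8.39 K.

8.4 K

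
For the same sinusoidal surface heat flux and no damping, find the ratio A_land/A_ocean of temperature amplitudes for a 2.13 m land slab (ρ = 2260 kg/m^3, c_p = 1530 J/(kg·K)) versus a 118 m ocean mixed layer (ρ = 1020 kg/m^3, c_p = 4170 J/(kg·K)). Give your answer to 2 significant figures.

68

C_ocean = 1020 × 4170 × 118 = 5.02×10^8 J/(m²·K).
C_land = 2260 × 1530 × 2.13 = 7.37×10^6 J/(m²·K).
Undamped amplitude ∝ 1/C, so A_land/A_ocean = C_ocean/C_land = 68.1.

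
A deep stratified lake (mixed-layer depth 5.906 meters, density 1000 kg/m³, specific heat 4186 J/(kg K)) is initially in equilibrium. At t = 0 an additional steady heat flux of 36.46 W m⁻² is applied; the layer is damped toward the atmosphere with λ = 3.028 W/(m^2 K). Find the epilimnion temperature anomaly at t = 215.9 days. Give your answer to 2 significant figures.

11 K

Areal heat capacity C = ρ c_p D = 1000 × 4186 × 5.906 = 2.47×10^7 J/(m^2 K).
τ = C / λ = 2.47×10^7 / 3.028 = 8.16×10^6 s.
Equilibrium anomaly ΔT_eq = F / λ = 36.46 / 3.028 = 12.0 K.
t = 215.9 days = 1.87×10^7 s, so t/τ = 2.28.
ΔT(t) = ΔT_eq (1 − e^(−t/τ)) = 12.0 × (1 − e^−2.28) = 10.8 K.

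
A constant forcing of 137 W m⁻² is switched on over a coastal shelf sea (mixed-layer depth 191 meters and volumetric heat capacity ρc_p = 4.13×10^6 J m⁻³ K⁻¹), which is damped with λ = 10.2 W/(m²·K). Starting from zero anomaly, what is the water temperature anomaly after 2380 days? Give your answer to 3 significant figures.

Areal heat capacity C = ρc_p × D = 4.13×10^6 × 191 = 7.89×10^8 J/(m²·K).
τ = C / λ = 7.89×10^8 / 10.2 = 7.73×10^7 s.
Equilibrium anomaly ΔT_eq = F / λ = 137 / 10.2 = 13.4 K.
t = 2380 days = 2.06×10^8 s, so t/τ = 2.66.
ΔT(t) = ΔT_eq (1 − e^(−t/τ)) = 13.4 × (1 − e^−2.66) = 12.5 K.

12.5 K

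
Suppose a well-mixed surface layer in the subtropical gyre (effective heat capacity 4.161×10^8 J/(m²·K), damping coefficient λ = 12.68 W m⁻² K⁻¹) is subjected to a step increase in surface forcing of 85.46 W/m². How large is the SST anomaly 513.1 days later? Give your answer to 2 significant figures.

5.0 K

Areal heat capacity C = 4.161×10^8 J/(m²·K) (given).
τ = C / λ = 4.16×10^8 / 12.68 = 3.28×10^7 s.
Equilibrium anomaly ΔT_eq = F / λ = 85.46 / 12.68 = 6.74 K.
t = 513.1 days = 4.43×10^7 s, so t/τ = 1.35.
ΔT(t) = ΔT_eq (1 − e^(−t/τ)) = 6.74 × (1 − e^−1.35) = 4.99 K.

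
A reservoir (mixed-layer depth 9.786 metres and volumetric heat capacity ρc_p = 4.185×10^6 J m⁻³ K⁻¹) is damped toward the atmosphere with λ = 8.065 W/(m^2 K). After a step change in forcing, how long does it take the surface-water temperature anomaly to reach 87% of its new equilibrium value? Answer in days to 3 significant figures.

120 days

Areal heat capacity C = ρc_p × D = 4.185×10^6 × 9.786 = 4.10×10^7 J/(m^2 K).
τ = C / λ = 4.10×10^7 / 8.065 = 5.08×10^6 s.
Fraction reached: 1 − e^(−t/τ) = 0.87 ⇒ t = −τ ln(1 − 0.87) = τ × 2.04.
t = 1.04×10^7 s = 120 days.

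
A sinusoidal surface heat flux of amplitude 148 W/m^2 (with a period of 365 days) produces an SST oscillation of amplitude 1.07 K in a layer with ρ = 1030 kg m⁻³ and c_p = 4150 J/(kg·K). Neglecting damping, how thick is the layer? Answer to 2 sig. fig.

160 m

ω = 2π / 3.15×10^7 s = 1.99×10^-7 s⁻¹.
Required C = F₀ / (A ω) = 148 / (1.07 × 1.99×10^-7) = 6.94×10^8 J/(m²·K).
D = C / (ρ c_p) = 6.94×10^8 / (1030 × 4150) = 162 m.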